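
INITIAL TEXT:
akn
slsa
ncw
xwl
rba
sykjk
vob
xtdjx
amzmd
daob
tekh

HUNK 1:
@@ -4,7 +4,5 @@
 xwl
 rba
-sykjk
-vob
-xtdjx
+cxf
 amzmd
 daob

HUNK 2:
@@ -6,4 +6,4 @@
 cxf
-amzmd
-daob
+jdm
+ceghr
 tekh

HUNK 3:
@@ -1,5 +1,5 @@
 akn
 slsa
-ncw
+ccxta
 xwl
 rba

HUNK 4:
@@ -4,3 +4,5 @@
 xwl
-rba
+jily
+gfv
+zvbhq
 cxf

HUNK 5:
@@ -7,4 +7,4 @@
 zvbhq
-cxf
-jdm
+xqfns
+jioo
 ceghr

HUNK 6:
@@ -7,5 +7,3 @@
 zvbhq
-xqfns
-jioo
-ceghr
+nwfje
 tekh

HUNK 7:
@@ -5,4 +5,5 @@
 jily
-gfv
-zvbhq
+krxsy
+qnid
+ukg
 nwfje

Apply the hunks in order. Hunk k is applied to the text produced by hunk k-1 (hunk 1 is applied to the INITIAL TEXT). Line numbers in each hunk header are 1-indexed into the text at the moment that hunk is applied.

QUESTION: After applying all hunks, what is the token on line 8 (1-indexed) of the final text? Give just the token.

Answer: ukg

Derivation:
Hunk 1: at line 4 remove [sykjk,vob,xtdjx] add [cxf] -> 9 lines: akn slsa ncw xwl rba cxf amzmd daob tekh
Hunk 2: at line 6 remove [amzmd,daob] add [jdm,ceghr] -> 9 lines: akn slsa ncw xwl rba cxf jdm ceghr tekh
Hunk 3: at line 1 remove [ncw] add [ccxta] -> 9 lines: akn slsa ccxta xwl rba cxf jdm ceghr tekh
Hunk 4: at line 4 remove [rba] add [jily,gfv,zvbhq] -> 11 lines: akn slsa ccxta xwl jily gfv zvbhq cxf jdm ceghr tekh
Hunk 5: at line 7 remove [cxf,jdm] add [xqfns,jioo] -> 11 lines: akn slsa ccxta xwl jily gfv zvbhq xqfns jioo ceghr tekh
Hunk 6: at line 7 remove [xqfns,jioo,ceghr] add [nwfje] -> 9 lines: akn slsa ccxta xwl jily gfv zvbhq nwfje tekh
Hunk 7: at line 5 remove [gfv,zvbhq] add [krxsy,qnid,ukg] -> 10 lines: akn slsa ccxta xwl jily krxsy qnid ukg nwfje tekh
Final line 8: ukg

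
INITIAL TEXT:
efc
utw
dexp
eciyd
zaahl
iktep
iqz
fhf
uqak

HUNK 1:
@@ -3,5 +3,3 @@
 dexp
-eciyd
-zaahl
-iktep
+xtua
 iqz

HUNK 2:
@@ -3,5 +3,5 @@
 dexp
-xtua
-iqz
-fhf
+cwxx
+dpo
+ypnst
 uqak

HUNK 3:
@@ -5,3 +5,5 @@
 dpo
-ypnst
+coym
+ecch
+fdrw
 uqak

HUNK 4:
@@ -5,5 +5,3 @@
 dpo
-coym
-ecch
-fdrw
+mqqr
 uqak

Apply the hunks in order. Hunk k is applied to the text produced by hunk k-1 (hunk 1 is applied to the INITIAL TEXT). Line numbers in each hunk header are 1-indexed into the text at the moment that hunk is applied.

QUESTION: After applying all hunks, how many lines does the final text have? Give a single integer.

Hunk 1: at line 3 remove [eciyd,zaahl,iktep] add [xtua] -> 7 lines: efc utw dexp xtua iqz fhf uqak
Hunk 2: at line 3 remove [xtua,iqz,fhf] add [cwxx,dpo,ypnst] -> 7 lines: efc utw dexp cwxx dpo ypnst uqak
Hunk 3: at line 5 remove [ypnst] add [coym,ecch,fdrw] -> 9 lines: efc utw dexp cwxx dpo coym ecch fdrw uqak
Hunk 4: at line 5 remove [coym,ecch,fdrw] add [mqqr] -> 7 lines: efc utw dexp cwxx dpo mqqr uqak
Final line count: 7

Answer: 7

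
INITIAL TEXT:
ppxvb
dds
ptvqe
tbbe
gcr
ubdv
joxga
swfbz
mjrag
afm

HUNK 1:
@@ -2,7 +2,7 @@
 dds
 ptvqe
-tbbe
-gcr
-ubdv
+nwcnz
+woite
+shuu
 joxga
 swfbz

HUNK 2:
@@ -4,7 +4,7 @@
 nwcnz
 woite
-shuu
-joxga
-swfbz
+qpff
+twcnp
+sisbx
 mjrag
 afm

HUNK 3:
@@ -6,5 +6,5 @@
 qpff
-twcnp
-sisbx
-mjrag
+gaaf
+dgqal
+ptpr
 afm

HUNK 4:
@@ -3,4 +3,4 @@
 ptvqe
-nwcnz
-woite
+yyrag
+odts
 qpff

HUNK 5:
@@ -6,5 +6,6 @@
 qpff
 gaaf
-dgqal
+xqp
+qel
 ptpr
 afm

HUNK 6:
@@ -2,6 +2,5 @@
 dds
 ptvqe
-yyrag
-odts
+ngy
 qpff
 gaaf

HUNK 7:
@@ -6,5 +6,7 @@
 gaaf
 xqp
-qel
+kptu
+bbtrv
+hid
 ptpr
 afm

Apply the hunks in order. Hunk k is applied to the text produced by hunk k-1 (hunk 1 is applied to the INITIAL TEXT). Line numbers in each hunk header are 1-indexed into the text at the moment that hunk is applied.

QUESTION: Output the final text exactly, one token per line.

Hunk 1: at line 2 remove [tbbe,gcr,ubdv] add [nwcnz,woite,shuu] -> 10 lines: ppxvb dds ptvqe nwcnz woite shuu joxga swfbz mjrag afm
Hunk 2: at line 4 remove [shuu,joxga,swfbz] add [qpff,twcnp,sisbx] -> 10 lines: ppxvb dds ptvqe nwcnz woite qpff twcnp sisbx mjrag afm
Hunk 3: at line 6 remove [twcnp,sisbx,mjrag] add [gaaf,dgqal,ptpr] -> 10 lines: ppxvb dds ptvqe nwcnz woite qpff gaaf dgqal ptpr afm
Hunk 4: at line 3 remove [nwcnz,woite] add [yyrag,odts] -> 10 lines: ppxvb dds ptvqe yyrag odts qpff gaaf dgqal ptpr afm
Hunk 5: at line 6 remove [dgqal] add [xqp,qel] -> 11 lines: ppxvb dds ptvqe yyrag odts qpff gaaf xqp qel ptpr afm
Hunk 6: at line 2 remove [yyrag,odts] add [ngy] -> 10 lines: ppxvb dds ptvqe ngy qpff gaaf xqp qel ptpr afm
Hunk 7: at line 6 remove [qel] add [kptu,bbtrv,hid] -> 12 lines: ppxvb dds ptvqe ngy qpff gaaf xqp kptu bbtrv hid ptpr afm

Answer: ppxvb
dds
ptvqe
ngy
qpff
gaaf
xqp
kptu
bbtrv
hid
ptpr
afm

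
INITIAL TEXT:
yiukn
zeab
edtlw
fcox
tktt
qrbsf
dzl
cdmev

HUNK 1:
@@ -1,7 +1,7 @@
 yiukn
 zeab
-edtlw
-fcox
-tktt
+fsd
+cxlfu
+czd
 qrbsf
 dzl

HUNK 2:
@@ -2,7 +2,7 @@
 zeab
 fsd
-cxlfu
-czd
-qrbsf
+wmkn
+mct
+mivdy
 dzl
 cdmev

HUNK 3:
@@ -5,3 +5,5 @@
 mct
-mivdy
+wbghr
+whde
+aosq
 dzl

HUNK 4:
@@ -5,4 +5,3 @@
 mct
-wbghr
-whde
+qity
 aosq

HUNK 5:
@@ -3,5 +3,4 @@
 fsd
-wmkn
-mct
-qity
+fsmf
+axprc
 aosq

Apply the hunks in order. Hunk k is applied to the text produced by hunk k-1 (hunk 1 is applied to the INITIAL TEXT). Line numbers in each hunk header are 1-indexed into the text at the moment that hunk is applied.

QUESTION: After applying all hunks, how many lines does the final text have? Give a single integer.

Answer: 8

Derivation:
Hunk 1: at line 1 remove [edtlw,fcox,tktt] add [fsd,cxlfu,czd] -> 8 lines: yiukn zeab fsd cxlfu czd qrbsf dzl cdmev
Hunk 2: at line 2 remove [cxlfu,czd,qrbsf] add [wmkn,mct,mivdy] -> 8 lines: yiukn zeab fsd wmkn mct mivdy dzl cdmev
Hunk 3: at line 5 remove [mivdy] add [wbghr,whde,aosq] -> 10 lines: yiukn zeab fsd wmkn mct wbghr whde aosq dzl cdmev
Hunk 4: at line 5 remove [wbghr,whde] add [qity] -> 9 lines: yiukn zeab fsd wmkn mct qity aosq dzl cdmev
Hunk 5: at line 3 remove [wmkn,mct,qity] add [fsmf,axprc] -> 8 lines: yiukn zeab fsd fsmf axprc aosq dzl cdmev
Final line count: 8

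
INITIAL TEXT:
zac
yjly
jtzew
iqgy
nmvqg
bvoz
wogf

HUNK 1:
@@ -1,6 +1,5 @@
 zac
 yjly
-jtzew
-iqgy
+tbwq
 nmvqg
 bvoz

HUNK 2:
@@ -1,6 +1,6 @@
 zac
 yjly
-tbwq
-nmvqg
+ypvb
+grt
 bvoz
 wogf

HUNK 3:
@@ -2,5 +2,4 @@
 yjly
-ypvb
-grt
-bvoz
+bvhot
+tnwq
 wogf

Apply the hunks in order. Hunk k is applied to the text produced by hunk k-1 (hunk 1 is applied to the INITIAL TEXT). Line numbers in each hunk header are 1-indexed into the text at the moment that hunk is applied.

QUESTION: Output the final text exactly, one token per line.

Hunk 1: at line 1 remove [jtzew,iqgy] add [tbwq] -> 6 lines: zac yjly tbwq nmvqg bvoz wogf
Hunk 2: at line 1 remove [tbwq,nmvqg] add [ypvb,grt] -> 6 lines: zac yjly ypvb grt bvoz wogf
Hunk 3: at line 2 remove [ypvb,grt,bvoz] add [bvhot,tnwq] -> 5 lines: zac yjly bvhot tnwq wogf

Answer: zac
yjly
bvhot
tnwq
wogf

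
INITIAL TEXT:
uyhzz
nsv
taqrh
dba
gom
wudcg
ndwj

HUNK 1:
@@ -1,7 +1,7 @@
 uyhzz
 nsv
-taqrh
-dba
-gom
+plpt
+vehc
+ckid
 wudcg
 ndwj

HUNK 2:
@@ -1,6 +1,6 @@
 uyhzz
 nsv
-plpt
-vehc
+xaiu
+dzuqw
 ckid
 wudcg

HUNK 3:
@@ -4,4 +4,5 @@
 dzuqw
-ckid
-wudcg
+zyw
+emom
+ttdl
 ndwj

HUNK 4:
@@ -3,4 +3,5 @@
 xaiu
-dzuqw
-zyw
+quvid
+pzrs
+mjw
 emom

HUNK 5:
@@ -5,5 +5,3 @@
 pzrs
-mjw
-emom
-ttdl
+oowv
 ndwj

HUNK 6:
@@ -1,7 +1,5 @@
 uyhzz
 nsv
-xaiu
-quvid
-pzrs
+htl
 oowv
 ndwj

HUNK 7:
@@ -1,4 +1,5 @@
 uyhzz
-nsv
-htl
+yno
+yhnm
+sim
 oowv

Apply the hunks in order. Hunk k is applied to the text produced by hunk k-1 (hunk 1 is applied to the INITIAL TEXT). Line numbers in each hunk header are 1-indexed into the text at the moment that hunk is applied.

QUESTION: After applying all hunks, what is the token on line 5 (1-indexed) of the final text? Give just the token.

Hunk 1: at line 1 remove [taqrh,dba,gom] add [plpt,vehc,ckid] -> 7 lines: uyhzz nsv plpt vehc ckid wudcg ndwj
Hunk 2: at line 1 remove [plpt,vehc] add [xaiu,dzuqw] -> 7 lines: uyhzz nsv xaiu dzuqw ckid wudcg ndwj
Hunk 3: at line 4 remove [ckid,wudcg] add [zyw,emom,ttdl] -> 8 lines: uyhzz nsv xaiu dzuqw zyw emom ttdl ndwj
Hunk 4: at line 3 remove [dzuqw,zyw] add [quvid,pzrs,mjw] -> 9 lines: uyhzz nsv xaiu quvid pzrs mjw emom ttdl ndwj
Hunk 5: at line 5 remove [mjw,emom,ttdl] add [oowv] -> 7 lines: uyhzz nsv xaiu quvid pzrs oowv ndwj
Hunk 6: at line 1 remove [xaiu,quvid,pzrs] add [htl] -> 5 lines: uyhzz nsv htl oowv ndwj
Hunk 7: at line 1 remove [nsv,htl] add [yno,yhnm,sim] -> 6 lines: uyhzz yno yhnm sim oowv ndwj
Final line 5: oowv

Answer: oowv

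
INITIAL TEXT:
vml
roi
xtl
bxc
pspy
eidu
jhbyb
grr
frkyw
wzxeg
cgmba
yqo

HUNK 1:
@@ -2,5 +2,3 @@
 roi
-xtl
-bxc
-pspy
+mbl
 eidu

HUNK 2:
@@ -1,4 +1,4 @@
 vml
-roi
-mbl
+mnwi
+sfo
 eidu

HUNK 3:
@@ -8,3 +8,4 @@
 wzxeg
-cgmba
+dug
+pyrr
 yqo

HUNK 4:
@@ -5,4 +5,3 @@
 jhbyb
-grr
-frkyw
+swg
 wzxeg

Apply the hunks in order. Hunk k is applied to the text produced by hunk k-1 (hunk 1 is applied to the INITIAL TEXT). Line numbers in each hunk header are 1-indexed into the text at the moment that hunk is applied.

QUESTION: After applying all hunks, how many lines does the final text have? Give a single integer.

Hunk 1: at line 2 remove [xtl,bxc,pspy] add [mbl] -> 10 lines: vml roi mbl eidu jhbyb grr frkyw wzxeg cgmba yqo
Hunk 2: at line 1 remove [roi,mbl] add [mnwi,sfo] -> 10 lines: vml mnwi sfo eidu jhbyb grr frkyw wzxeg cgmba yqo
Hunk 3: at line 8 remove [cgmba] add [dug,pyrr] -> 11 lines: vml mnwi sfo eidu jhbyb grr frkyw wzxeg dug pyrr yqo
Hunk 4: at line 5 remove [grr,frkyw] add [swg] -> 10 lines: vml mnwi sfo eidu jhbyb swg wzxeg dug pyrr yqo
Final line count: 10

Answer: 10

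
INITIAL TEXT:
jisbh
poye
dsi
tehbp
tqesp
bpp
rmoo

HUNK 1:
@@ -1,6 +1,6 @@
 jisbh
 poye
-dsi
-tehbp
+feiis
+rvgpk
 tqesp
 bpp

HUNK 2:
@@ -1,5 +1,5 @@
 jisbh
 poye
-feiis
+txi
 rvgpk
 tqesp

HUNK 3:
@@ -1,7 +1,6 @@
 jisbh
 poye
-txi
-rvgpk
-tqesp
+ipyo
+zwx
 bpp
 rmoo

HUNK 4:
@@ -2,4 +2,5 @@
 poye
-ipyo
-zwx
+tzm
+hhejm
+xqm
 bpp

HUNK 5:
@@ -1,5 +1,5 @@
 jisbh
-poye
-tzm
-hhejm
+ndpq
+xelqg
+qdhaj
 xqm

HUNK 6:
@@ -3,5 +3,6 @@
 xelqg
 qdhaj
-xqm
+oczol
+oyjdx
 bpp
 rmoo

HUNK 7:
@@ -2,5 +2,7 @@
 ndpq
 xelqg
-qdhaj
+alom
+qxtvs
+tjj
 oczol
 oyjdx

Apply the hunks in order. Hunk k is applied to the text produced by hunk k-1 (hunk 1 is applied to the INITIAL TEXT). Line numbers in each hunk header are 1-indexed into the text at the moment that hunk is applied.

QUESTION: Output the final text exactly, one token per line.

Answer: jisbh
ndpq
xelqg
alom
qxtvs
tjj
oczol
oyjdx
bpp
rmoo

Derivation:
Hunk 1: at line 1 remove [dsi,tehbp] add [feiis,rvgpk] -> 7 lines: jisbh poye feiis rvgpk tqesp bpp rmoo
Hunk 2: at line 1 remove [feiis] add [txi] -> 7 lines: jisbh poye txi rvgpk tqesp bpp rmoo
Hunk 3: at line 1 remove [txi,rvgpk,tqesp] add [ipyo,zwx] -> 6 lines: jisbh poye ipyo zwx bpp rmoo
Hunk 4: at line 2 remove [ipyo,zwx] add [tzm,hhejm,xqm] -> 7 lines: jisbh poye tzm hhejm xqm bpp rmoo
Hunk 5: at line 1 remove [poye,tzm,hhejm] add [ndpq,xelqg,qdhaj] -> 7 lines: jisbh ndpq xelqg qdhaj xqm bpp rmoo
Hunk 6: at line 3 remove [xqm] add [oczol,oyjdx] -> 8 lines: jisbh ndpq xelqg qdhaj oczol oyjdx bpp rmoo
Hunk 7: at line 2 remove [qdhaj] add [alom,qxtvs,tjj] -> 10 lines: jisbh ndpq xelqg alom qxtvs tjj oczol oyjdx bpp rmoo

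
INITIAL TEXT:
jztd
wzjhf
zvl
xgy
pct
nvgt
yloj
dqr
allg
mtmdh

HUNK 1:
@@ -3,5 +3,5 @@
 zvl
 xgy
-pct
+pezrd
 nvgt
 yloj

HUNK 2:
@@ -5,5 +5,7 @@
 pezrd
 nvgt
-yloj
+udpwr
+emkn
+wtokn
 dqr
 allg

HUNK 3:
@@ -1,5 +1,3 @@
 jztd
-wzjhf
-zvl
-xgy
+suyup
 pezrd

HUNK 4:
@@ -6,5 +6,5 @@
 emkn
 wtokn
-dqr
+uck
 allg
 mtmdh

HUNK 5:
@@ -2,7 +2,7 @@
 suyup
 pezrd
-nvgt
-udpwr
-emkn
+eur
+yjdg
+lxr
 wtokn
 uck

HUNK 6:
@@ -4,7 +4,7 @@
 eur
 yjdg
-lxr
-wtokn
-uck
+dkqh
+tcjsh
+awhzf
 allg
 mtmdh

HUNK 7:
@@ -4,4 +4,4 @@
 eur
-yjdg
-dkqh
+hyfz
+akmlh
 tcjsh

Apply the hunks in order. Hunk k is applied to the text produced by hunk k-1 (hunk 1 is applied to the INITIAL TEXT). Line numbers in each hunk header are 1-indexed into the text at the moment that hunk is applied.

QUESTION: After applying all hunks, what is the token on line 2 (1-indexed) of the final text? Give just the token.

Hunk 1: at line 3 remove [pct] add [pezrd] -> 10 lines: jztd wzjhf zvl xgy pezrd nvgt yloj dqr allg mtmdh
Hunk 2: at line 5 remove [yloj] add [udpwr,emkn,wtokn] -> 12 lines: jztd wzjhf zvl xgy pezrd nvgt udpwr emkn wtokn dqr allg mtmdh
Hunk 3: at line 1 remove [wzjhf,zvl,xgy] add [suyup] -> 10 lines: jztd suyup pezrd nvgt udpwr emkn wtokn dqr allg mtmdh
Hunk 4: at line 6 remove [dqr] add [uck] -> 10 lines: jztd suyup pezrd nvgt udpwr emkn wtokn uck allg mtmdh
Hunk 5: at line 2 remove [nvgt,udpwr,emkn] add [eur,yjdg,lxr] -> 10 lines: jztd suyup pezrd eur yjdg lxr wtokn uck allg mtmdh
Hunk 6: at line 4 remove [lxr,wtokn,uck] add [dkqh,tcjsh,awhzf] -> 10 lines: jztd suyup pezrd eur yjdg dkqh tcjsh awhzf allg mtmdh
Hunk 7: at line 4 remove [yjdg,dkqh] add [hyfz,akmlh] -> 10 lines: jztd suyup pezrd eur hyfz akmlh tcjsh awhzf allg mtmdh
Final line 2: suyup

Answer: suyup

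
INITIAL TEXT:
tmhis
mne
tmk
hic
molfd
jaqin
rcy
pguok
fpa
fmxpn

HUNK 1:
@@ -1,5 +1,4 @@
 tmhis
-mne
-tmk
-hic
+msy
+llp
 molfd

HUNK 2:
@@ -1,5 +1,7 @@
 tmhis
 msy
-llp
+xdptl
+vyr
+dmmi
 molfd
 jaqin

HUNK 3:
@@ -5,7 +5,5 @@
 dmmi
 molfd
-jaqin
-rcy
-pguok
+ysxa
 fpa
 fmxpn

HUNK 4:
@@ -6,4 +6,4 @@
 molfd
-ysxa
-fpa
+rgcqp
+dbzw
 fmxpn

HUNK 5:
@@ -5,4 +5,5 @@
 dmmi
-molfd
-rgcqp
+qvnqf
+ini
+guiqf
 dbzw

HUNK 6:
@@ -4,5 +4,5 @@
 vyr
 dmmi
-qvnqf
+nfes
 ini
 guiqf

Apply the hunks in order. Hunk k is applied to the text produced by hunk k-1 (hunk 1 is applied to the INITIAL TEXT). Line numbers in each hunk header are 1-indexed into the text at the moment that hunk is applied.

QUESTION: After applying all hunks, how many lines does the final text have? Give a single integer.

Hunk 1: at line 1 remove [mne,tmk,hic] add [msy,llp] -> 9 lines: tmhis msy llp molfd jaqin rcy pguok fpa fmxpn
Hunk 2: at line 1 remove [llp] add [xdptl,vyr,dmmi] -> 11 lines: tmhis msy xdptl vyr dmmi molfd jaqin rcy pguok fpa fmxpn
Hunk 3: at line 5 remove [jaqin,rcy,pguok] add [ysxa] -> 9 lines: tmhis msy xdptl vyr dmmi molfd ysxa fpa fmxpn
Hunk 4: at line 6 remove [ysxa,fpa] add [rgcqp,dbzw] -> 9 lines: tmhis msy xdptl vyr dmmi molfd rgcqp dbzw fmxpn
Hunk 5: at line 5 remove [molfd,rgcqp] add [qvnqf,ini,guiqf] -> 10 lines: tmhis msy xdptl vyr dmmi qvnqf ini guiqf dbzw fmxpn
Hunk 6: at line 4 remove [qvnqf] add [nfes] -> 10 lines: tmhis msy xdptl vyr dmmi nfes ini guiqf dbzw fmxpn
Final line count: 10

Answer: 10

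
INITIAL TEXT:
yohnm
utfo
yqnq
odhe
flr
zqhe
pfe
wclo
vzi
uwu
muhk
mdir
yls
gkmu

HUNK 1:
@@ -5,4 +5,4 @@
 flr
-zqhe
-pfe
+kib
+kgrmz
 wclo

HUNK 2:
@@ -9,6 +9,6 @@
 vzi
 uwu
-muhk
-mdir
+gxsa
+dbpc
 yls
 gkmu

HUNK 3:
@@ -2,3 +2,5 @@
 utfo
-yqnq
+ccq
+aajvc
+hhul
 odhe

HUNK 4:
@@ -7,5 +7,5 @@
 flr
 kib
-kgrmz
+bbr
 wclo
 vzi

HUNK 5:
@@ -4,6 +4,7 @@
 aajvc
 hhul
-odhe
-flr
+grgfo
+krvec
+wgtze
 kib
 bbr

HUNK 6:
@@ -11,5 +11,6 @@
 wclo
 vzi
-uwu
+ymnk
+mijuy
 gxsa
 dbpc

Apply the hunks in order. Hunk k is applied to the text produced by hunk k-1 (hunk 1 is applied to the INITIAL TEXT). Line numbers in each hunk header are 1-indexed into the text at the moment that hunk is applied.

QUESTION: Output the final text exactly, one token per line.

Hunk 1: at line 5 remove [zqhe,pfe] add [kib,kgrmz] -> 14 lines: yohnm utfo yqnq odhe flr kib kgrmz wclo vzi uwu muhk mdir yls gkmu
Hunk 2: at line 9 remove [muhk,mdir] add [gxsa,dbpc] -> 14 lines: yohnm utfo yqnq odhe flr kib kgrmz wclo vzi uwu gxsa dbpc yls gkmu
Hunk 3: at line 2 remove [yqnq] add [ccq,aajvc,hhul] -> 16 lines: yohnm utfo ccq aajvc hhul odhe flr kib kgrmz wclo vzi uwu gxsa dbpc yls gkmu
Hunk 4: at line 7 remove [kgrmz] add [bbr] -> 16 lines: yohnm utfo ccq aajvc hhul odhe flr kib bbr wclo vzi uwu gxsa dbpc yls gkmu
Hunk 5: at line 4 remove [odhe,flr] add [grgfo,krvec,wgtze] -> 17 lines: yohnm utfo ccq aajvc hhul grgfo krvec wgtze kib bbr wclo vzi uwu gxsa dbpc yls gkmu
Hunk 6: at line 11 remove [uwu] add [ymnk,mijuy] -> 18 lines: yohnm utfo ccq aajvc hhul grgfo krvec wgtze kib bbr wclo vzi ymnk mijuy gxsa dbpc yls gkmu

Answer: yohnm
utfo
ccq
aajvc
hhul
grgfo
krvec
wgtze
kib
bbr
wclo
vzi
ymnk
mijuy
gxsa
dbpc
yls
gkmu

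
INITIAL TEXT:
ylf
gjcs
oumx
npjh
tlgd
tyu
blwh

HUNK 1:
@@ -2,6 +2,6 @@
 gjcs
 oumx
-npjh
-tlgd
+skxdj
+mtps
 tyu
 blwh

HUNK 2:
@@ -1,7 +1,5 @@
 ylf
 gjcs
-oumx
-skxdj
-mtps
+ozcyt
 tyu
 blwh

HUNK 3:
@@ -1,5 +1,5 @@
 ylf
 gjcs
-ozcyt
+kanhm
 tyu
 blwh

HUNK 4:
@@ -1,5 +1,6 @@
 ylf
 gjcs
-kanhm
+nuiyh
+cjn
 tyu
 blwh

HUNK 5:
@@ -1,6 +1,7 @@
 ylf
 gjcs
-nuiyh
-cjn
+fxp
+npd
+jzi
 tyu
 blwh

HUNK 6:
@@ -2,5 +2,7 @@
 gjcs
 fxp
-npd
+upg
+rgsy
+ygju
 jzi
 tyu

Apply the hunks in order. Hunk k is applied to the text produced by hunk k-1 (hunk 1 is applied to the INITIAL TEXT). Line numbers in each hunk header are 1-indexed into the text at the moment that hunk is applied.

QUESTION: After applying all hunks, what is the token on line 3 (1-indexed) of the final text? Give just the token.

Answer: fxp

Derivation:
Hunk 1: at line 2 remove [npjh,tlgd] add [skxdj,mtps] -> 7 lines: ylf gjcs oumx skxdj mtps tyu blwh
Hunk 2: at line 1 remove [oumx,skxdj,mtps] add [ozcyt] -> 5 lines: ylf gjcs ozcyt tyu blwh
Hunk 3: at line 1 remove [ozcyt] add [kanhm] -> 5 lines: ylf gjcs kanhm tyu blwh
Hunk 4: at line 1 remove [kanhm] add [nuiyh,cjn] -> 6 lines: ylf gjcs nuiyh cjn tyu blwh
Hunk 5: at line 1 remove [nuiyh,cjn] add [fxp,npd,jzi] -> 7 lines: ylf gjcs fxp npd jzi tyu blwh
Hunk 6: at line 2 remove [npd] add [upg,rgsy,ygju] -> 9 lines: ylf gjcs fxp upg rgsy ygju jzi tyu blwh
Final line 3: fxp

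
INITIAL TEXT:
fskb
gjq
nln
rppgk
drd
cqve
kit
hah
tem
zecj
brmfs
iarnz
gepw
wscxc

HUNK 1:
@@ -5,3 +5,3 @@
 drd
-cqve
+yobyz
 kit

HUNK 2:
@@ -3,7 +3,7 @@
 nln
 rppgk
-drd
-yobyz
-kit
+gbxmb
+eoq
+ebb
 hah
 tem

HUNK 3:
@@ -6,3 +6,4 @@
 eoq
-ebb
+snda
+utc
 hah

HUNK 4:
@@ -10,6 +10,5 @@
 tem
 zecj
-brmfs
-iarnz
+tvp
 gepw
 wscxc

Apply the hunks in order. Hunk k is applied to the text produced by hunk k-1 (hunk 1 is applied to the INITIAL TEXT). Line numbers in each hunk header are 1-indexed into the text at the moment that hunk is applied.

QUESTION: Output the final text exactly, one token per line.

Answer: fskb
gjq
nln
rppgk
gbxmb
eoq
snda
utc
hah
tem
zecj
tvp
gepw
wscxc

Derivation:
Hunk 1: at line 5 remove [cqve] add [yobyz] -> 14 lines: fskb gjq nln rppgk drd yobyz kit hah tem zecj brmfs iarnz gepw wscxc
Hunk 2: at line 3 remove [drd,yobyz,kit] add [gbxmb,eoq,ebb] -> 14 lines: fskb gjq nln rppgk gbxmb eoq ebb hah tem zecj brmfs iarnz gepw wscxc
Hunk 3: at line 6 remove [ebb] add [snda,utc] -> 15 lines: fskb gjq nln rppgk gbxmb eoq snda utc hah tem zecj brmfs iarnz gepw wscxc
Hunk 4: at line 10 remove [brmfs,iarnz] add [tvp] -> 14 lines: fskb gjq nln rppgk gbxmb eoq snda utc hah tem zecj tvp gepw wscxc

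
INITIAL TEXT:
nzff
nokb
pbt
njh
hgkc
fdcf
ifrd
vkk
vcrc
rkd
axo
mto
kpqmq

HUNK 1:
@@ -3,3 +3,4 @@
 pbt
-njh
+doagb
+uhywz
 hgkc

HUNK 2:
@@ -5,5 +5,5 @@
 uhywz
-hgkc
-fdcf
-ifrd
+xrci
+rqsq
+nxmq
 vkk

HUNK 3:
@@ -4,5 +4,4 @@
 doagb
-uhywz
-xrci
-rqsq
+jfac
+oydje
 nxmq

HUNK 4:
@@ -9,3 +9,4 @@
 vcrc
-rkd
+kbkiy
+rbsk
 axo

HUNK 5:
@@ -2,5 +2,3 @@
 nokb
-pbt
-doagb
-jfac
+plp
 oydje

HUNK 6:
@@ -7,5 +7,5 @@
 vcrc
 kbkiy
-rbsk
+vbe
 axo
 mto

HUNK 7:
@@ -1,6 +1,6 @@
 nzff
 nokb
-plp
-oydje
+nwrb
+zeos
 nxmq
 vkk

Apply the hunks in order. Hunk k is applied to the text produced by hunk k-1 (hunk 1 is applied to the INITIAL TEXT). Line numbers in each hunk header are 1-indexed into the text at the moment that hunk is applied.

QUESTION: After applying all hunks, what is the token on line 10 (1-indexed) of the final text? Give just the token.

Hunk 1: at line 3 remove [njh] add [doagb,uhywz] -> 14 lines: nzff nokb pbt doagb uhywz hgkc fdcf ifrd vkk vcrc rkd axo mto kpqmq
Hunk 2: at line 5 remove [hgkc,fdcf,ifrd] add [xrci,rqsq,nxmq] -> 14 lines: nzff nokb pbt doagb uhywz xrci rqsq nxmq vkk vcrc rkd axo mto kpqmq
Hunk 3: at line 4 remove [uhywz,xrci,rqsq] add [jfac,oydje] -> 13 lines: nzff nokb pbt doagb jfac oydje nxmq vkk vcrc rkd axo mto kpqmq
Hunk 4: at line 9 remove [rkd] add [kbkiy,rbsk] -> 14 lines: nzff nokb pbt doagb jfac oydje nxmq vkk vcrc kbkiy rbsk axo mto kpqmq
Hunk 5: at line 2 remove [pbt,doagb,jfac] add [plp] -> 12 lines: nzff nokb plp oydje nxmq vkk vcrc kbkiy rbsk axo mto kpqmq
Hunk 6: at line 7 remove [rbsk] add [vbe] -> 12 lines: nzff nokb plp oydje nxmq vkk vcrc kbkiy vbe axo mto kpqmq
Hunk 7: at line 1 remove [plp,oydje] add [nwrb,zeos] -> 12 lines: nzff nokb nwrb zeos nxmq vkk vcrc kbkiy vbe axo mto kpqmq
Final line 10: axo

Answer: axo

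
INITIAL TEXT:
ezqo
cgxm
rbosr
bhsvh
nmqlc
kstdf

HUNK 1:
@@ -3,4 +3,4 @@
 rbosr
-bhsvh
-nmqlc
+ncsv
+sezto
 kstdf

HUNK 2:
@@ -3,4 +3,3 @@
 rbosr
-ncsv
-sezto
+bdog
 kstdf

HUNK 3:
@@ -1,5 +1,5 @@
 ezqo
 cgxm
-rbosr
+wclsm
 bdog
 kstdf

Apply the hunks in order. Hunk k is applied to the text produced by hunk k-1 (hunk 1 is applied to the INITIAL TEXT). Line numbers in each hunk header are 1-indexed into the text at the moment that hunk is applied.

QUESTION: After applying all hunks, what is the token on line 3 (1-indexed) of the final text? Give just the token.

Hunk 1: at line 3 remove [bhsvh,nmqlc] add [ncsv,sezto] -> 6 lines: ezqo cgxm rbosr ncsv sezto kstdf
Hunk 2: at line 3 remove [ncsv,sezto] add [bdog] -> 5 lines: ezqo cgxm rbosr bdog kstdf
Hunk 3: at line 1 remove [rbosr] add [wclsm] -> 5 lines: ezqo cgxm wclsm bdog kstdf
Final line 3: wclsm

Answer: wclsm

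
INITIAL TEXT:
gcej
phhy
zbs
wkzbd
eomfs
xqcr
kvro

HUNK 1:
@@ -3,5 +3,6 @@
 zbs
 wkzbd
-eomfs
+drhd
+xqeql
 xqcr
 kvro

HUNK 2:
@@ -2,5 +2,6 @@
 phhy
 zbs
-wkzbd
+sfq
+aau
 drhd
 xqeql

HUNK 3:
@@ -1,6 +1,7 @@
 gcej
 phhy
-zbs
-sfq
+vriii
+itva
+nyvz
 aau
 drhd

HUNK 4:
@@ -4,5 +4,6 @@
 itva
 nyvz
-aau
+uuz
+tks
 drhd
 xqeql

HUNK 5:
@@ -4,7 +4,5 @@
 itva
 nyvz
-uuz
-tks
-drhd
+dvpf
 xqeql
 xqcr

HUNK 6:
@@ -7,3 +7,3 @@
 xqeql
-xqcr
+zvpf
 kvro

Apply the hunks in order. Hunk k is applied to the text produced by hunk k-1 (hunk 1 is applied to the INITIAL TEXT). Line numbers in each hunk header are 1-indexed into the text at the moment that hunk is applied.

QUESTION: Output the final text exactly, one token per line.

Hunk 1: at line 3 remove [eomfs] add [drhd,xqeql] -> 8 lines: gcej phhy zbs wkzbd drhd xqeql xqcr kvro
Hunk 2: at line 2 remove [wkzbd] add [sfq,aau] -> 9 lines: gcej phhy zbs sfq aau drhd xqeql xqcr kvro
Hunk 3: at line 1 remove [zbs,sfq] add [vriii,itva,nyvz] -> 10 lines: gcej phhy vriii itva nyvz aau drhd xqeql xqcr kvro
Hunk 4: at line 4 remove [aau] add [uuz,tks] -> 11 lines: gcej phhy vriii itva nyvz uuz tks drhd xqeql xqcr kvro
Hunk 5: at line 4 remove [uuz,tks,drhd] add [dvpf] -> 9 lines: gcej phhy vriii itva nyvz dvpf xqeql xqcr kvro
Hunk 6: at line 7 remove [xqcr] add [zvpf] -> 9 lines: gcej phhy vriii itva nyvz dvpf xqeql zvpf kvro

Answer: gcej
phhy
vriii
itva
nyvz
dvpf
xqeql
zvpf
kvro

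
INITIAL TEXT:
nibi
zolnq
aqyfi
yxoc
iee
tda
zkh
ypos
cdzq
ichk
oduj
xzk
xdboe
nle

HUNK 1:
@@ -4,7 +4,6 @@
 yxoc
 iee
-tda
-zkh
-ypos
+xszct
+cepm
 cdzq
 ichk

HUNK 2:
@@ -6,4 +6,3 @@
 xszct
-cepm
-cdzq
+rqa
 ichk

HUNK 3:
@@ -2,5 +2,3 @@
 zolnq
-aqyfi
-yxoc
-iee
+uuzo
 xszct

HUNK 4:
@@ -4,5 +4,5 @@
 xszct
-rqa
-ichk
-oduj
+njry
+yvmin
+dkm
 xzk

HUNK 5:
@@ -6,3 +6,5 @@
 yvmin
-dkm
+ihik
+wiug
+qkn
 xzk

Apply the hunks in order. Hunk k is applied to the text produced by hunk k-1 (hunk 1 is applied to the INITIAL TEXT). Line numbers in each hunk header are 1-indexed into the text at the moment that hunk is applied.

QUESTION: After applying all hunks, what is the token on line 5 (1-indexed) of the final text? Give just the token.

Answer: njry

Derivation:
Hunk 1: at line 4 remove [tda,zkh,ypos] add [xszct,cepm] -> 13 lines: nibi zolnq aqyfi yxoc iee xszct cepm cdzq ichk oduj xzk xdboe nle
Hunk 2: at line 6 remove [cepm,cdzq] add [rqa] -> 12 lines: nibi zolnq aqyfi yxoc iee xszct rqa ichk oduj xzk xdboe nle
Hunk 3: at line 2 remove [aqyfi,yxoc,iee] add [uuzo] -> 10 lines: nibi zolnq uuzo xszct rqa ichk oduj xzk xdboe nle
Hunk 4: at line 4 remove [rqa,ichk,oduj] add [njry,yvmin,dkm] -> 10 lines: nibi zolnq uuzo xszct njry yvmin dkm xzk xdboe nle
Hunk 5: at line 6 remove [dkm] add [ihik,wiug,qkn] -> 12 lines: nibi zolnq uuzo xszct njry yvmin ihik wiug qkn xzk xdboe nle
Final line 5: njry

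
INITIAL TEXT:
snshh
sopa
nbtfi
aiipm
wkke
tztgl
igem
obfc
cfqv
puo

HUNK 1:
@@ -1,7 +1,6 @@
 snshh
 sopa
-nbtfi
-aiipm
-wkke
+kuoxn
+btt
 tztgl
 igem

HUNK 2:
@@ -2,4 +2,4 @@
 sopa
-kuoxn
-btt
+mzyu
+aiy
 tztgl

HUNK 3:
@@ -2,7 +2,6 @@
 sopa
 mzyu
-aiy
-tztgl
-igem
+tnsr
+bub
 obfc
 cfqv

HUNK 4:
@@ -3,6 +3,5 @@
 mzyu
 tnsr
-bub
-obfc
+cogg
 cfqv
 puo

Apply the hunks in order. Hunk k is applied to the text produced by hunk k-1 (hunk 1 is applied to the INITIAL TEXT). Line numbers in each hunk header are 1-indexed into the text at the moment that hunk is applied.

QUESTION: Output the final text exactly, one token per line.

Hunk 1: at line 1 remove [nbtfi,aiipm,wkke] add [kuoxn,btt] -> 9 lines: snshh sopa kuoxn btt tztgl igem obfc cfqv puo
Hunk 2: at line 2 remove [kuoxn,btt] add [mzyu,aiy] -> 9 lines: snshh sopa mzyu aiy tztgl igem obfc cfqv puo
Hunk 3: at line 2 remove [aiy,tztgl,igem] add [tnsr,bub] -> 8 lines: snshh sopa mzyu tnsr bub obfc cfqv puo
Hunk 4: at line 3 remove [bub,obfc] add [cogg] -> 7 lines: snshh sopa mzyu tnsr cogg cfqv puo

Answer: snshh
sopa
mzyu
tnsr
cogg
cfqv
puo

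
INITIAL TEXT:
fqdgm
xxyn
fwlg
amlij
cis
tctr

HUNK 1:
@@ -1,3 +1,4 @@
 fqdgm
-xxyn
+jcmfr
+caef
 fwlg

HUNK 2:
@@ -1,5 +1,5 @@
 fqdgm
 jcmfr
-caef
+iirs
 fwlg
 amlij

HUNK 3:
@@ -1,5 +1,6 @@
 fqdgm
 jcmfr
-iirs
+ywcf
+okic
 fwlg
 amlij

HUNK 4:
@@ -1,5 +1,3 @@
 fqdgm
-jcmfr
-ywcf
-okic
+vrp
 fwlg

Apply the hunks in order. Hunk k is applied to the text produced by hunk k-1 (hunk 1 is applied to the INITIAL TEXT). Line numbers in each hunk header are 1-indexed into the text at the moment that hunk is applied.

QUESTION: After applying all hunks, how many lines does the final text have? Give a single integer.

Hunk 1: at line 1 remove [xxyn] add [jcmfr,caef] -> 7 lines: fqdgm jcmfr caef fwlg amlij cis tctr
Hunk 2: at line 1 remove [caef] add [iirs] -> 7 lines: fqdgm jcmfr iirs fwlg amlij cis tctr
Hunk 3: at line 1 remove [iirs] add [ywcf,okic] -> 8 lines: fqdgm jcmfr ywcf okic fwlg amlij cis tctr
Hunk 4: at line 1 remove [jcmfr,ywcf,okic] add [vrp] -> 6 lines: fqdgm vrp fwlg amlij cis tctr
Final line count: 6

Answer: 6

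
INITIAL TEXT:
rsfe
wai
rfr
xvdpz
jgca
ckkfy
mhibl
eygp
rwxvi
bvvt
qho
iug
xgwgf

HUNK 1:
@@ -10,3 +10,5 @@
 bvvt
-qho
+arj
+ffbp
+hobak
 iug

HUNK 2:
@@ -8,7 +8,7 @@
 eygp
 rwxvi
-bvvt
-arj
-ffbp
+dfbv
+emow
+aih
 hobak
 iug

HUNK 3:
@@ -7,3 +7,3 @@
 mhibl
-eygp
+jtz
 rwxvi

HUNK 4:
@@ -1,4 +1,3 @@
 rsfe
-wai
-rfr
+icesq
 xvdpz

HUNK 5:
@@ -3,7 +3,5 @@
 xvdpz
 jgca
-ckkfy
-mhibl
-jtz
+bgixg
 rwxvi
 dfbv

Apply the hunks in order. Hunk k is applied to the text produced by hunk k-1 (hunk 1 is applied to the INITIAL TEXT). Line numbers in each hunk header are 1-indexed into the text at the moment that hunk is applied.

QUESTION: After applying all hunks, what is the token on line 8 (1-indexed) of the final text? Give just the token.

Hunk 1: at line 10 remove [qho] add [arj,ffbp,hobak] -> 15 lines: rsfe wai rfr xvdpz jgca ckkfy mhibl eygp rwxvi bvvt arj ffbp hobak iug xgwgf
Hunk 2: at line 8 remove [bvvt,arj,ffbp] add [dfbv,emow,aih] -> 15 lines: rsfe wai rfr xvdpz jgca ckkfy mhibl eygp rwxvi dfbv emow aih hobak iug xgwgf
Hunk 3: at line 7 remove [eygp] add [jtz] -> 15 lines: rsfe wai rfr xvdpz jgca ckkfy mhibl jtz rwxvi dfbv emow aih hobak iug xgwgf
Hunk 4: at line 1 remove [wai,rfr] add [icesq] -> 14 lines: rsfe icesq xvdpz jgca ckkfy mhibl jtz rwxvi dfbv emow aih hobak iug xgwgf
Hunk 5: at line 3 remove [ckkfy,mhibl,jtz] add [bgixg] -> 12 lines: rsfe icesq xvdpz jgca bgixg rwxvi dfbv emow aih hobak iug xgwgf
Final line 8: emow

Answer: emow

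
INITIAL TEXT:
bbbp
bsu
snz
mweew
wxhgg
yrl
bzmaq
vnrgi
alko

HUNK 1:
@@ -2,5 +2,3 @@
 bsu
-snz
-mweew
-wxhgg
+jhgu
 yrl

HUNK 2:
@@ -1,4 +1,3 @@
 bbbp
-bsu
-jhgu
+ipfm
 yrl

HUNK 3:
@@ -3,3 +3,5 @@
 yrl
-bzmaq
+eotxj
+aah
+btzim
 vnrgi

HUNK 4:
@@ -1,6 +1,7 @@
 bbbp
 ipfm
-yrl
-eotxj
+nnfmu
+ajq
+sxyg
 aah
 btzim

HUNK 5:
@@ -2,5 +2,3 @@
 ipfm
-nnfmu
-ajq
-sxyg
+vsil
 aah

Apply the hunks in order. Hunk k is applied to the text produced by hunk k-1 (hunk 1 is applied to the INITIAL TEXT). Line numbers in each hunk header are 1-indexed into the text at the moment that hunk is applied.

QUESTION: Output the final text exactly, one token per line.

Answer: bbbp
ipfm
vsil
aah
btzim
vnrgi
alko

Derivation:
Hunk 1: at line 2 remove [snz,mweew,wxhgg] add [jhgu] -> 7 lines: bbbp bsu jhgu yrl bzmaq vnrgi alko
Hunk 2: at line 1 remove [bsu,jhgu] add [ipfm] -> 6 lines: bbbp ipfm yrl bzmaq vnrgi alko
Hunk 3: at line 3 remove [bzmaq] add [eotxj,aah,btzim] -> 8 lines: bbbp ipfm yrl eotxj aah btzim vnrgi alko
Hunk 4: at line 1 remove [yrl,eotxj] add [nnfmu,ajq,sxyg] -> 9 lines: bbbp ipfm nnfmu ajq sxyg aah btzim vnrgi alko
Hunk 5: at line 2 remove [nnfmu,ajq,sxyg] add [vsil] -> 7 lines: bbbp ipfm vsil aah btzim vnrgi alko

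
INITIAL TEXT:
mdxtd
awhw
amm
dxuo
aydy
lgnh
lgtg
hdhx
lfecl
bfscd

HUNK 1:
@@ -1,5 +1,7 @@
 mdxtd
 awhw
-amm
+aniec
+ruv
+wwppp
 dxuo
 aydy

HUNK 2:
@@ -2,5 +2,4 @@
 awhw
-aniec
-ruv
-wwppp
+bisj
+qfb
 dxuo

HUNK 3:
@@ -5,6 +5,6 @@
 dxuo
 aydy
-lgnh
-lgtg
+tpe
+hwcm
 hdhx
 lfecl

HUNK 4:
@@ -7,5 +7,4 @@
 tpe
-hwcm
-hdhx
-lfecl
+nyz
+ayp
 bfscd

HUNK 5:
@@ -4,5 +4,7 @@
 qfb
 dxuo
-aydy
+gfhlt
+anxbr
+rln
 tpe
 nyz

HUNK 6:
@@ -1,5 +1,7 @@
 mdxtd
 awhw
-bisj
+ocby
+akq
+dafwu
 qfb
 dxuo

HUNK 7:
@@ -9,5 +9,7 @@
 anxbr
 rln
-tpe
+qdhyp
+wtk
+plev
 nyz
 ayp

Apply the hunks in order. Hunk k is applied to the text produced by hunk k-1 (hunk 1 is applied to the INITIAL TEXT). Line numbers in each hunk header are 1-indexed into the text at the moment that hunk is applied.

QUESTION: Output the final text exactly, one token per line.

Hunk 1: at line 1 remove [amm] add [aniec,ruv,wwppp] -> 12 lines: mdxtd awhw aniec ruv wwppp dxuo aydy lgnh lgtg hdhx lfecl bfscd
Hunk 2: at line 2 remove [aniec,ruv,wwppp] add [bisj,qfb] -> 11 lines: mdxtd awhw bisj qfb dxuo aydy lgnh lgtg hdhx lfecl bfscd
Hunk 3: at line 5 remove [lgnh,lgtg] add [tpe,hwcm] -> 11 lines: mdxtd awhw bisj qfb dxuo aydy tpe hwcm hdhx lfecl bfscd
Hunk 4: at line 7 remove [hwcm,hdhx,lfecl] add [nyz,ayp] -> 10 lines: mdxtd awhw bisj qfb dxuo aydy tpe nyz ayp bfscd
Hunk 5: at line 4 remove [aydy] add [gfhlt,anxbr,rln] -> 12 lines: mdxtd awhw bisj qfb dxuo gfhlt anxbr rln tpe nyz ayp bfscd
Hunk 6: at line 1 remove [bisj] add [ocby,akq,dafwu] -> 14 lines: mdxtd awhw ocby akq dafwu qfb dxuo gfhlt anxbr rln tpe nyz ayp bfscd
Hunk 7: at line 9 remove [tpe] add [qdhyp,wtk,plev] -> 16 lines: mdxtd awhw ocby akq dafwu qfb dxuo gfhlt anxbr rln qdhyp wtk plev nyz ayp bfscd

Answer: mdxtd
awhw
ocby
akq
dafwu
qfb
dxuo
gfhlt
anxbr
rln
qdhyp
wtk
plev
nyz
ayp
bfscd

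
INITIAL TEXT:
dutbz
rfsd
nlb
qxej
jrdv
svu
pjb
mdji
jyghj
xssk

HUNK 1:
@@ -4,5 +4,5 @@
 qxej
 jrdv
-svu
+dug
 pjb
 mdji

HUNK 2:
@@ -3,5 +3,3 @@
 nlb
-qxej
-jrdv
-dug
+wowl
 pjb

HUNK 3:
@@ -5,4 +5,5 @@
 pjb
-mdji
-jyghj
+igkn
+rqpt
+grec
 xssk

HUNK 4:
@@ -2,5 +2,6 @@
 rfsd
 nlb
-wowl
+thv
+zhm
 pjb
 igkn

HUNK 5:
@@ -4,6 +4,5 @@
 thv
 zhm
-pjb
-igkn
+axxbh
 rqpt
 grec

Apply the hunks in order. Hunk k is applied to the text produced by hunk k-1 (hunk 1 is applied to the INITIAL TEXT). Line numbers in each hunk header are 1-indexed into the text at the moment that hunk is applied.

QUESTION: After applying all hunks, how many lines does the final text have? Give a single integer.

Answer: 9

Derivation:
Hunk 1: at line 4 remove [svu] add [dug] -> 10 lines: dutbz rfsd nlb qxej jrdv dug pjb mdji jyghj xssk
Hunk 2: at line 3 remove [qxej,jrdv,dug] add [wowl] -> 8 lines: dutbz rfsd nlb wowl pjb mdji jyghj xssk
Hunk 3: at line 5 remove [mdji,jyghj] add [igkn,rqpt,grec] -> 9 lines: dutbz rfsd nlb wowl pjb igkn rqpt grec xssk
Hunk 4: at line 2 remove [wowl] add [thv,zhm] -> 10 lines: dutbz rfsd nlb thv zhm pjb igkn rqpt grec xssk
Hunk 5: at line 4 remove [pjb,igkn] add [axxbh] -> 9 lines: dutbz rfsd nlb thv zhm axxbh rqpt grec xssk
Final line count: 9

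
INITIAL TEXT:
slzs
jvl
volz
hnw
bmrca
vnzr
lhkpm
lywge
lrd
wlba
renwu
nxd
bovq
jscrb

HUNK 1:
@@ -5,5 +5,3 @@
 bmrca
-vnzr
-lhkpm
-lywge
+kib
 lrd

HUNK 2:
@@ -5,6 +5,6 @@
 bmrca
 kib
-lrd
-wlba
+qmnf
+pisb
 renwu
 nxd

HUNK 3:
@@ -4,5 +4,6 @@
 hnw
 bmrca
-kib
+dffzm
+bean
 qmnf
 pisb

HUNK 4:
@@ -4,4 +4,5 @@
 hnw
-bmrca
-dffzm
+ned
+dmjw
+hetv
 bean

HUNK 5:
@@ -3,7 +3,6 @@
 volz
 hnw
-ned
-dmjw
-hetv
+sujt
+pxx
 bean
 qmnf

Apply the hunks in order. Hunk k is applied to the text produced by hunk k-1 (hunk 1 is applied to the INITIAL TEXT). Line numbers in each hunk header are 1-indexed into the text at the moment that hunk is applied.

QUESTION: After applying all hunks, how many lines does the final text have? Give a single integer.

Hunk 1: at line 5 remove [vnzr,lhkpm,lywge] add [kib] -> 12 lines: slzs jvl volz hnw bmrca kib lrd wlba renwu nxd bovq jscrb
Hunk 2: at line 5 remove [lrd,wlba] add [qmnf,pisb] -> 12 lines: slzs jvl volz hnw bmrca kib qmnf pisb renwu nxd bovq jscrb
Hunk 3: at line 4 remove [kib] add [dffzm,bean] -> 13 lines: slzs jvl volz hnw bmrca dffzm bean qmnf pisb renwu nxd bovq jscrb
Hunk 4: at line 4 remove [bmrca,dffzm] add [ned,dmjw,hetv] -> 14 lines: slzs jvl volz hnw ned dmjw hetv bean qmnf pisb renwu nxd bovq jscrb
Hunk 5: at line 3 remove [ned,dmjw,hetv] add [sujt,pxx] -> 13 lines: slzs jvl volz hnw sujt pxx bean qmnf pisb renwu nxd bovq jscrb
Final line count: 13

Answer: 13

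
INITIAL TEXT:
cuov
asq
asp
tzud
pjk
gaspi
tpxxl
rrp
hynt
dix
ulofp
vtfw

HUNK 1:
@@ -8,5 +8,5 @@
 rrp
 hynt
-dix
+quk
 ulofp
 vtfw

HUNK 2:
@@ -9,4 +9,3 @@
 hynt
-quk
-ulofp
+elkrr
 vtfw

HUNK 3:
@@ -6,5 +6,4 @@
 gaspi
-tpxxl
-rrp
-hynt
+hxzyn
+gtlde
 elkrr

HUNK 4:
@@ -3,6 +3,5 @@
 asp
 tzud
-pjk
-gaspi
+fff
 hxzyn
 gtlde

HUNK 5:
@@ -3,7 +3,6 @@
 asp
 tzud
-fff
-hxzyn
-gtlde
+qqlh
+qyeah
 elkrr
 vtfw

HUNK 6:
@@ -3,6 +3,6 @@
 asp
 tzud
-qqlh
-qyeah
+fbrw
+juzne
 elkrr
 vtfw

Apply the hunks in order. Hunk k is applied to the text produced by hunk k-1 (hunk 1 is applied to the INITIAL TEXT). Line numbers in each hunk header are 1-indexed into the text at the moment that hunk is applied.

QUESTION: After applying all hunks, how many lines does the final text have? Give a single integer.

Hunk 1: at line 8 remove [dix] add [quk] -> 12 lines: cuov asq asp tzud pjk gaspi tpxxl rrp hynt quk ulofp vtfw
Hunk 2: at line 9 remove [quk,ulofp] add [elkrr] -> 11 lines: cuov asq asp tzud pjk gaspi tpxxl rrp hynt elkrr vtfw
Hunk 3: at line 6 remove [tpxxl,rrp,hynt] add [hxzyn,gtlde] -> 10 lines: cuov asq asp tzud pjk gaspi hxzyn gtlde elkrr vtfw
Hunk 4: at line 3 remove [pjk,gaspi] add [fff] -> 9 lines: cuov asq asp tzud fff hxzyn gtlde elkrr vtfw
Hunk 5: at line 3 remove [fff,hxzyn,gtlde] add [qqlh,qyeah] -> 8 lines: cuov asq asp tzud qqlh qyeah elkrr vtfw
Hunk 6: at line 3 remove [qqlh,qyeah] add [fbrw,juzne] -> 8 lines: cuov asq asp tzud fbrw juzne elkrr vtfw
Final line count: 8

Answer: 8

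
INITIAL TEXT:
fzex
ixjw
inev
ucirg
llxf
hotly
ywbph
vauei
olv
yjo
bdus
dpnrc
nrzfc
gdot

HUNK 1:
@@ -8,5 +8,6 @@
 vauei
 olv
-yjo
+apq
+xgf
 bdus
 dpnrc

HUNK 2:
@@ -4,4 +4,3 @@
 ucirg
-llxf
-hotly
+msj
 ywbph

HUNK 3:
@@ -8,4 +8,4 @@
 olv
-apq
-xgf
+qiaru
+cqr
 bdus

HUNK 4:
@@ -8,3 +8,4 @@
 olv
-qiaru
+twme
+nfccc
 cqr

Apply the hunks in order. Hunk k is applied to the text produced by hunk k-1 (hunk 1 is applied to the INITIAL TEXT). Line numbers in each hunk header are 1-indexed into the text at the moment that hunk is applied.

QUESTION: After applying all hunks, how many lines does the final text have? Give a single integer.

Answer: 15

Derivation:
Hunk 1: at line 8 remove [yjo] add [apq,xgf] -> 15 lines: fzex ixjw inev ucirg llxf hotly ywbph vauei olv apq xgf bdus dpnrc nrzfc gdot
Hunk 2: at line 4 remove [llxf,hotly] add [msj] -> 14 lines: fzex ixjw inev ucirg msj ywbph vauei olv apq xgf bdus dpnrc nrzfc gdot
Hunk 3: at line 8 remove [apq,xgf] add [qiaru,cqr] -> 14 lines: fzex ixjw inev ucirg msj ywbph vauei olv qiaru cqr bdus dpnrc nrzfc gdot
Hunk 4: at line 8 remove [qiaru] add [twme,nfccc] -> 15 lines: fzex ixjw inev ucirg msj ywbph vauei olv twme nfccc cqr bdus dpnrc nrzfc gdot
Final line count: 15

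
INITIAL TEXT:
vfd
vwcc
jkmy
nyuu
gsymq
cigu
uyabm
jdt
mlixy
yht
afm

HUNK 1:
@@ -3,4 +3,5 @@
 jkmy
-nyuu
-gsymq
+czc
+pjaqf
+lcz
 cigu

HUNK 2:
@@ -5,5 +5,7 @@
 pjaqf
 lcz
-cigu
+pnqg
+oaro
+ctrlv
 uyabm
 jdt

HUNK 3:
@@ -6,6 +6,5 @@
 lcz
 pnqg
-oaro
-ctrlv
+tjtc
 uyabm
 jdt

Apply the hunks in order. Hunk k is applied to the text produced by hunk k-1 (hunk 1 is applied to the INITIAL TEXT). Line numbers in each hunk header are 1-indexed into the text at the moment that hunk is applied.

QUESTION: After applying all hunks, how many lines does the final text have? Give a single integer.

Hunk 1: at line 3 remove [nyuu,gsymq] add [czc,pjaqf,lcz] -> 12 lines: vfd vwcc jkmy czc pjaqf lcz cigu uyabm jdt mlixy yht afm
Hunk 2: at line 5 remove [cigu] add [pnqg,oaro,ctrlv] -> 14 lines: vfd vwcc jkmy czc pjaqf lcz pnqg oaro ctrlv uyabm jdt mlixy yht afm
Hunk 3: at line 6 remove [oaro,ctrlv] add [tjtc] -> 13 lines: vfd vwcc jkmy czc pjaqf lcz pnqg tjtc uyabm jdt mlixy yht afm
Final line count: 13

Answer: 13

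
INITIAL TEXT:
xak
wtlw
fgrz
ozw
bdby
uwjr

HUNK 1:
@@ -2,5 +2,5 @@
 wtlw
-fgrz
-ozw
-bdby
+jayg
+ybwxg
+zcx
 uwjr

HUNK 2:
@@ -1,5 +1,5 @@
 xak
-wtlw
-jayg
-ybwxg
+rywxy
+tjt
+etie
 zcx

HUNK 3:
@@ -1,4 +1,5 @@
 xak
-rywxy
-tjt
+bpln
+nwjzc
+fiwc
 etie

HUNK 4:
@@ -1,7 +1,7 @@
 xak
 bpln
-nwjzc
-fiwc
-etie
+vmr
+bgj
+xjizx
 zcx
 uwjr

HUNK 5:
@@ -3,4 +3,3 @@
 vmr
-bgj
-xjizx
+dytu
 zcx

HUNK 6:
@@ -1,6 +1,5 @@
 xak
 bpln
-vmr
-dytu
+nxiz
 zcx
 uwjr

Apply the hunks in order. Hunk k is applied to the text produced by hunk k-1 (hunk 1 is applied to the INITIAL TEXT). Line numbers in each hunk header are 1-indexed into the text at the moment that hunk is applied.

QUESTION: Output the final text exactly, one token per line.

Hunk 1: at line 2 remove [fgrz,ozw,bdby] add [jayg,ybwxg,zcx] -> 6 lines: xak wtlw jayg ybwxg zcx uwjr
Hunk 2: at line 1 remove [wtlw,jayg,ybwxg] add [rywxy,tjt,etie] -> 6 lines: xak rywxy tjt etie zcx uwjr
Hunk 3: at line 1 remove [rywxy,tjt] add [bpln,nwjzc,fiwc] -> 7 lines: xak bpln nwjzc fiwc etie zcx uwjr
Hunk 4: at line 1 remove [nwjzc,fiwc,etie] add [vmr,bgj,xjizx] -> 7 lines: xak bpln vmr bgj xjizx zcx uwjr
Hunk 5: at line 3 remove [bgj,xjizx] add [dytu] -> 6 lines: xak bpln vmr dytu zcx uwjr
Hunk 6: at line 1 remove [vmr,dytu] add [nxiz] -> 5 lines: xak bpln nxiz zcx uwjr

Answer: xak
bpln
nxiz
zcx
uwjr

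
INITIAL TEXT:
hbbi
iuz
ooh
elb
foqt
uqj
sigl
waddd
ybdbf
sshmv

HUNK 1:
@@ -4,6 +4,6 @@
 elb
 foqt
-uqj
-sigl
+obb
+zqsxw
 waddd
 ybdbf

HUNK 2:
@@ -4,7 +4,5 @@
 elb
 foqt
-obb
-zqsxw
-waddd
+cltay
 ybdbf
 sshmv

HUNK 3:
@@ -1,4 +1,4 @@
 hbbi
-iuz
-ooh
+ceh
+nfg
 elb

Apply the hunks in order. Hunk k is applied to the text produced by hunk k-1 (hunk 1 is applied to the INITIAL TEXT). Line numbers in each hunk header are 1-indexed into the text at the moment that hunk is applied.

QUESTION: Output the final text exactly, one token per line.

Answer: hbbi
ceh
nfg
elb
foqt
cltay
ybdbf
sshmv

Derivation:
Hunk 1: at line 4 remove [uqj,sigl] add [obb,zqsxw] -> 10 lines: hbbi iuz ooh elb foqt obb zqsxw waddd ybdbf sshmv
Hunk 2: at line 4 remove [obb,zqsxw,waddd] add [cltay] -> 8 lines: hbbi iuz ooh elb foqt cltay ybdbf sshmv
Hunk 3: at line 1 remove [iuz,ooh] add [ceh,nfg] -> 8 lines: hbbi ceh nfg elb foqt cltay ybdbf sshmv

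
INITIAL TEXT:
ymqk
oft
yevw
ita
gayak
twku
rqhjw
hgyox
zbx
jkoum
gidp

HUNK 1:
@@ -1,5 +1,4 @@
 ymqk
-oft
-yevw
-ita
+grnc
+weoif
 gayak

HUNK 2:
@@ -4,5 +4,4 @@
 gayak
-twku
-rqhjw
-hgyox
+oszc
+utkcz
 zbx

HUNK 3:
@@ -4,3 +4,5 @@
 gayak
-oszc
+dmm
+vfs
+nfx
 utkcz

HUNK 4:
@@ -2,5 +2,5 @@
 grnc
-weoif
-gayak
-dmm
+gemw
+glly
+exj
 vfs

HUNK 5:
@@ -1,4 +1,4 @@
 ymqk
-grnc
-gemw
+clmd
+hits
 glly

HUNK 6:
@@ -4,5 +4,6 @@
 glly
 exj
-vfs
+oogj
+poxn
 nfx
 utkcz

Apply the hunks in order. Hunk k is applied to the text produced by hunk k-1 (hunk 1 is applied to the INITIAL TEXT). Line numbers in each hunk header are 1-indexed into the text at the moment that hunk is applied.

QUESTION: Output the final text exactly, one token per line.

Answer: ymqk
clmd
hits
glly
exj
oogj
poxn
nfx
utkcz
zbx
jkoum
gidp

Derivation:
Hunk 1: at line 1 remove [oft,yevw,ita] add [grnc,weoif] -> 10 lines: ymqk grnc weoif gayak twku rqhjw hgyox zbx jkoum gidp
Hunk 2: at line 4 remove [twku,rqhjw,hgyox] add [oszc,utkcz] -> 9 lines: ymqk grnc weoif gayak oszc utkcz zbx jkoum gidp
Hunk 3: at line 4 remove [oszc] add [dmm,vfs,nfx] -> 11 lines: ymqk grnc weoif gayak dmm vfs nfx utkcz zbx jkoum gidp
Hunk 4: at line 2 remove [weoif,gayak,dmm] add [gemw,glly,exj] -> 11 lines: ymqk grnc gemw glly exj vfs nfx utkcz zbx jkoum gidp
Hunk 5: at line 1 remove [grnc,gemw] add [clmd,hits] -> 11 lines: ymqk clmd hits glly exj vfs nfx utkcz zbx jkoum gidp
Hunk 6: at line 4 remove [vfs] add [oogj,poxn] -> 12 lines: ymqk clmd hits glly exj oogj poxn nfx utkcz zbx jkoum gidp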